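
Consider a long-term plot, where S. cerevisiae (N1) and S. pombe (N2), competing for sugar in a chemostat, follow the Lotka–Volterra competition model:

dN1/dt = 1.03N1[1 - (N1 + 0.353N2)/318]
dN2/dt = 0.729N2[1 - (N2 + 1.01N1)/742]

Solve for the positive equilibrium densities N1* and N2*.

N1* ≈ 87.1, N2* ≈ 654

Setting both brackets to zero gives the nullclines N1 + 0.353N2 = 318 and 1.01N1 + N2 = 742.
Substituting N2 = 742 - 1.01N1 into the first: N1(1 - 0.353·1.01) = 318 - 0.353·742.
So N1* = 56.1/0.643 = 87.1, and then N2* = 742 - 1.01·87.1 = 654.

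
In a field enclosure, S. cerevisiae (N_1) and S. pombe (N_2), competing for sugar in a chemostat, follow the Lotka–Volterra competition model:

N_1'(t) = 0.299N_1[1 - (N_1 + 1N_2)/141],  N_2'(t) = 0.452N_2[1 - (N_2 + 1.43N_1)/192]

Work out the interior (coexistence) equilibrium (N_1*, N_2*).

Setting both brackets to zero gives the nullclines N_1 + 1N_2 = 141 and 1.43N_1 + N_2 = 192.
Substituting N_2 = 192 - 1.43N_1 into the first: N_1(1 - 1·1.43) = 141 - 1·192.
So N_1* = -51/-0.43 = 119, and then N_2* = 192 - 1.43·119 = 22.4.

N_1* ≈ 119, N_2* ≈ 22.4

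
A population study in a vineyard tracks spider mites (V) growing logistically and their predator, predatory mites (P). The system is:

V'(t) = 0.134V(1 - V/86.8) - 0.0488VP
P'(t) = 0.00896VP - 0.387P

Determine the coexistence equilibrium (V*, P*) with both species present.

V* ≈ 43.2, P* ≈ 1.38

From dP/dt = 0 with P > 0: 0.00896V* = 0.387, so V* = 43.2.
Substitute into dV/dt = 0: 0.134(1 - 43.2/86.8) = 0.0488P*.
The bracket is 0.502, giving P* = 0.0673/0.0488 = 1.38.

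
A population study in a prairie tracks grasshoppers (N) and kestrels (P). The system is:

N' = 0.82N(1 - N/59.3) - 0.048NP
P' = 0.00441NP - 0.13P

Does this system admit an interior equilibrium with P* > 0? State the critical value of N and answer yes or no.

The predator equation gives dP/dt > 0 only when N > 0.13/0.00441 = 29.5.
Without the predator, N → K = 59.3. Since 59.3 > 29.5, the predator can invade and persist.

Threshold N = 29.5; K > 29.5, so yes, the predator persists.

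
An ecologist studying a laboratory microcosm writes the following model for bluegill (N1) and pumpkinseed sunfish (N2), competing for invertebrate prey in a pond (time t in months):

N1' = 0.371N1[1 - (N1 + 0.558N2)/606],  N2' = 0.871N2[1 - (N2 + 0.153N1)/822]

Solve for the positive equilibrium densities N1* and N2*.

N1* ≈ 161, N2* ≈ 797

Setting both brackets to zero gives the nullclines N1 + 0.558N2 = 606 and 0.153N1 + N2 = 822.
Substituting N2 = 822 - 0.153N1 into the first: N1(1 - 0.558·0.153) = 606 - 0.558·822.
So N1* = 147/0.915 = 161, and then N2* = 822 - 0.153·161 = 797.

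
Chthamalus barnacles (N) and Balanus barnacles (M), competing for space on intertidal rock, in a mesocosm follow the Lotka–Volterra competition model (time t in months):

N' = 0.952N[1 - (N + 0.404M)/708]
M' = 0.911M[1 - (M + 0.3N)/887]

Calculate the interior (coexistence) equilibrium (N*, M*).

N* ≈ 398, M* ≈ 768

Setting both brackets to zero gives the nullclines N + 0.404M = 708 and 0.3N + M = 887.
Substituting M = 887 - 0.3N into the first: N(1 - 0.404·0.3) = 708 - 0.404·887.
So N* = 350/0.879 = 398, and then M* = 887 - 0.3·398 = 768.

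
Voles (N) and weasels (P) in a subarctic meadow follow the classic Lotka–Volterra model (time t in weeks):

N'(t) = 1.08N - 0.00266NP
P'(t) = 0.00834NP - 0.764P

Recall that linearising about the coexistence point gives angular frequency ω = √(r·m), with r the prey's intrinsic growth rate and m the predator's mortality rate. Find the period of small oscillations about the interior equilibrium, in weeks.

T ≈ 6.92 weeks

Here r = 1.08 and m = 0.764, so r·m = 0.825.
ω = √0.825 = 0.908 per week, hence T = 2π/ω ≈ 6.92 weeks.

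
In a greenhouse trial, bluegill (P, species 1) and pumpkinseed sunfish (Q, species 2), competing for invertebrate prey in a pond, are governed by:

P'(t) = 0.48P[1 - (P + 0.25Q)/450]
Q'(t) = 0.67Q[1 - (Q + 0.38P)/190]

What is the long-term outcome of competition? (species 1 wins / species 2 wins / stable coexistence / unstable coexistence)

stable coexistence

Compare the nullcline intercepts: K1/α12 = 450/0.25 = 1800 > K2 = 190; K2/α21 = 190/0.38 = 500 > K1 = 450.
Since both inequalities hold, each species can invade when rare, so the interior equilibrium is stable.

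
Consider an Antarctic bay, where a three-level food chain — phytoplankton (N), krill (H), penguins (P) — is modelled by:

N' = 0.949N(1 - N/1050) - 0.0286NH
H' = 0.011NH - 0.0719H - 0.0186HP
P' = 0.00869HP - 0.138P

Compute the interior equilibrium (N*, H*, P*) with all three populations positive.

N* ≈ 547, H* ≈ 15.9, P* ≈ 320

From dP/dt = 0: 0.00869H* = 0.138, so H* = 15.9.
From dN/dt = 0: 0.949(1 - N*/1050) = 0.0286·15.9, giving N* = 1050·(1 - 0.479) = 547.
From dH/dt = 0: 0.011·547 - 0.0719 = 0.0186P*, so P* = 5.95/0.0186 = 320.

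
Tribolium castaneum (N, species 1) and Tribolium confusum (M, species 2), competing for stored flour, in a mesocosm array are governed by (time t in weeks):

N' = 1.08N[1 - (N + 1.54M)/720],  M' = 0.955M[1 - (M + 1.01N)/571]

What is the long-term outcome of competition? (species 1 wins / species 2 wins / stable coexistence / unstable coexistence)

Compare the nullcline intercepts: K1/α12 = 720/1.54 = 468 < K2 = 571; K2/α21 = 571/1.01 = 565 < K1 = 720.
Since both are reversed, neither can invade when rare; the interior point is a saddle.

unstable coexistence (outcome depends on initial conditions)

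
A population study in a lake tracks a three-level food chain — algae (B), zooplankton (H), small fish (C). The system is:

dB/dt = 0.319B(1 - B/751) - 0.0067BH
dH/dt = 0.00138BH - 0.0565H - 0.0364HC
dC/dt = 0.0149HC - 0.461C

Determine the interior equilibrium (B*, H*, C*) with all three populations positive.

From dC/dt = 0: 0.0149H* = 0.461, so H* = 30.9.
From dB/dt = 0: 0.319(1 - B*/751) = 0.0067·30.9, giving B* = 751·(1 - 0.65) = 263.
From dH/dt = 0: 0.00138·263 - 0.0565 = 0.0364C*, so C* = 0.306/0.0364 = 8.42.

B* ≈ 263, H* ≈ 30.9, C* ≈ 8.42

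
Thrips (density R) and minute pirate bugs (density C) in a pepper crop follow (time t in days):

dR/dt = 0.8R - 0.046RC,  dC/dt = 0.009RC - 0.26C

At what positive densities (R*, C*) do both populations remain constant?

R* ≈ 28.9, C* ≈ 17.4

Set dC/dt = 0 with C > 0: 0.009R - 0.26 = 0, so R* = 0.26/0.009 = 28.9.
Set dR/dt = 0 with R > 0: 0.8 - 0.046C = 0, so C* = 0.8/0.046 = 17.4.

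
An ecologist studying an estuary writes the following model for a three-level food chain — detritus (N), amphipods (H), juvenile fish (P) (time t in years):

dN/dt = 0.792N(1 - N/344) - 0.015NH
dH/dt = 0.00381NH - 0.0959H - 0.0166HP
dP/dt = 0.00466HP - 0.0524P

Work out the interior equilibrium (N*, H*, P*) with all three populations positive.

N* ≈ 271, H* ≈ 11.2, P* ≈ 56.4

From dP/dt = 0: 0.00466H* = 0.0524, so H* = 11.2.
From dN/dt = 0: 0.792(1 - N*/344) = 0.015·11.2, giving N* = 344·(1 - 0.213) = 271.
From dH/dt = 0: 0.00381·271 - 0.0959 = 0.0166P*, so P* = 0.936/0.0166 = 56.4.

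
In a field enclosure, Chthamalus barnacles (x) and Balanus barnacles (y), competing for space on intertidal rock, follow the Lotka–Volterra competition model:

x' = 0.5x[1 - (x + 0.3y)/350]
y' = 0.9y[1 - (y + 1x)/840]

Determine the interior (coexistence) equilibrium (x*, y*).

x* ≈ 140, y* ≈ 700

Setting both brackets to zero gives the nullclines x + 0.3y = 350 and 1x + y = 840.
Substituting y = 840 - 1x into the first: x(1 - 0.3·1) = 350 - 0.3·840.
So x* = 98/0.7 = 140, and then y* = 840 - 1·140 = 700.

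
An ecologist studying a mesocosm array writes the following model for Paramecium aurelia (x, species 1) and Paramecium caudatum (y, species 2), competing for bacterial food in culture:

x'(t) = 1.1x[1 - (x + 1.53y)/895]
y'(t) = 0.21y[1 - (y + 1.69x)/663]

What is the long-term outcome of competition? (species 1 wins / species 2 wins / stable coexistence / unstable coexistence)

unstable coexistence (outcome depends on initial conditions)

Compare the nullcline intercepts: K1/α12 = 895/1.53 = 585 < K2 = 663; K2/α21 = 663/1.69 = 392 < K1 = 895.
Since both are reversed, neither can invade when rare; the interior point is a saddle.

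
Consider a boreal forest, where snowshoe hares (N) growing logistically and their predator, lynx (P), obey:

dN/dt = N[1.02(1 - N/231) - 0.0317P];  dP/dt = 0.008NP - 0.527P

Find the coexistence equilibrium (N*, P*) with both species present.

N* ≈ 65.9, P* ≈ 23

From dP/dt = 0 with P > 0: 0.008N* = 0.527, so N* = 65.9.
Substitute into dN/dt = 0: 1.02(1 - 65.9/231) = 0.0317P*.
The bracket is 0.715, giving P* = 0.729/0.0317 = 23.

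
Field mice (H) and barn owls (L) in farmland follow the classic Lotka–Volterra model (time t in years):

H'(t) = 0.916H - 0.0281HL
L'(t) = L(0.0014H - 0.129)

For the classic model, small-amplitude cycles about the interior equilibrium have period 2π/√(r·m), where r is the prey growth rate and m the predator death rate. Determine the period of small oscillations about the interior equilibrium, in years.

T ≈ 18.3 years

Here r = 0.916 and m = 0.129, so r·m = 0.118.
ω = √0.118 = 0.344 per year, hence T = 2π/ω ≈ 18.3 years.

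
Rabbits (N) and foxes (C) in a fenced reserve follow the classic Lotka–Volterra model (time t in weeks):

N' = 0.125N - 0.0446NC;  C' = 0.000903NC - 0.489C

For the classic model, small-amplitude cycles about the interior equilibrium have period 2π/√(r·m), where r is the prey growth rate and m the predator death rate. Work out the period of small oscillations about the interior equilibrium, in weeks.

Here r = 0.125 and m = 0.489, so r·m = 0.0611.
ω = √0.0611 = 0.247 per week, hence T = 2π/ω ≈ 25.4 weeks.

T ≈ 25.4 weeks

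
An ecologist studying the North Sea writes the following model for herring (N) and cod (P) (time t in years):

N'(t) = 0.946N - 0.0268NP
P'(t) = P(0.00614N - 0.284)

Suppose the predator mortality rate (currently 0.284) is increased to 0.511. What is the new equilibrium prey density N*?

At the interior fixed point, setting dP/dt = 0 with P > 0 fixes N* = (predator death rate)/(NP coefficient) — independent of the other coefficients.
With the change, N* = 0.511/0.00614 = 83.2; it rises from 46.3.

N* ≈ 83.2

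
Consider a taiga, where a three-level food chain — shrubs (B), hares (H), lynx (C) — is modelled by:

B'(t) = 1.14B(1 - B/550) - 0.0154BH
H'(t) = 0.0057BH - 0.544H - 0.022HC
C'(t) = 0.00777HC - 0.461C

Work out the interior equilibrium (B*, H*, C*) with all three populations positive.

From dC/dt = 0: 0.00777H* = 0.461, so H* = 59.3.
From dB/dt = 0: 1.14(1 - B*/550) = 0.0154·59.3, giving B* = 550·(1 - 0.801) = 109.
From dH/dt = 0: 0.0057·109 - 0.544 = 0.022C*, so C* = 0.0783/0.022 = 3.56.

B* ≈ 109, H* ≈ 59.3, C* ≈ 3.56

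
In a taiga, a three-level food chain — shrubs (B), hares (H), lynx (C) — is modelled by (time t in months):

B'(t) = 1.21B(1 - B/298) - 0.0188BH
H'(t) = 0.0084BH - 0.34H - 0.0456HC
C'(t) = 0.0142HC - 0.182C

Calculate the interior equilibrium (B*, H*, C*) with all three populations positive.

B* ≈ 239, H* ≈ 12.8, C* ≈ 36.5

From dC/dt = 0: 0.0142H* = 0.182, so H* = 12.8.
From dB/dt = 0: 1.21(1 - B*/298) = 0.0188·12.8, giving B* = 298·(1 - 0.199) = 239.
From dH/dt = 0: 0.0084·239 - 0.34 = 0.0456C*, so C* = 1.66/0.0456 = 36.5.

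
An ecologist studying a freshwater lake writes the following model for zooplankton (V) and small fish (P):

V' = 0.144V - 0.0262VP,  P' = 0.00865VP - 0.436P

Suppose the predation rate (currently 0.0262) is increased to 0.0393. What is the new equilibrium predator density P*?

At the interior fixed point, setting dV/dt = 0 with V > 0 fixes P* = (prey growth rate)/(VP coefficient) — independent of the other coefficients.
With the change, P* = 0.144/0.0393 = 3.66; it falls from 5.5.

P* ≈ 3.66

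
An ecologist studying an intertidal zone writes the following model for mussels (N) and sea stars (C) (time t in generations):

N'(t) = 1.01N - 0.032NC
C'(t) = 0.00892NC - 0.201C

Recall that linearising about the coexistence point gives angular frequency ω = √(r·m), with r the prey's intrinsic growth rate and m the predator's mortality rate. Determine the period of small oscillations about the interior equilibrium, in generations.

Here r = 1.01 and m = 0.201, so r·m = 0.203.
ω = √0.203 = 0.451 per generation, hence T = 2π/ω ≈ 13.9 generations.

T ≈ 13.9 generations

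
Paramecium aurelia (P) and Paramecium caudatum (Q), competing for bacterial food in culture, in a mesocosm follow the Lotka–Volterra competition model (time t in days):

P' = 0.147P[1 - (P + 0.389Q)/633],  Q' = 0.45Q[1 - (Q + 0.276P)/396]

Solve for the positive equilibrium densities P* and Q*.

Setting both brackets to zero gives the nullclines P + 0.389Q = 633 and 0.276P + Q = 396.
Substituting Q = 396 - 0.276P into the first: P(1 - 0.389·0.276) = 633 - 0.389·396.
So P* = 479/0.893 = 537, and then Q* = 396 - 0.276·537 = 248.

P* ≈ 537, Q* ≈ 248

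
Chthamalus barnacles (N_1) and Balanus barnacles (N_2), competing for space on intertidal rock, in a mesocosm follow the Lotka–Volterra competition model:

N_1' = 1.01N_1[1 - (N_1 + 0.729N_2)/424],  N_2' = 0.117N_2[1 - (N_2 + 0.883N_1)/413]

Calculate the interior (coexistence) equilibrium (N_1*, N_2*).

N_1* ≈ 345, N_2* ≈ 108

Setting both brackets to zero gives the nullclines N_1 + 0.729N_2 = 424 and 0.883N_1 + N_2 = 413.
Substituting N_2 = 413 - 0.883N_1 into the first: N_1(1 - 0.729·0.883) = 424 - 0.729·413.
So N_1* = 123/0.356 = 345, and then N_2* = 413 - 0.883·345 = 108.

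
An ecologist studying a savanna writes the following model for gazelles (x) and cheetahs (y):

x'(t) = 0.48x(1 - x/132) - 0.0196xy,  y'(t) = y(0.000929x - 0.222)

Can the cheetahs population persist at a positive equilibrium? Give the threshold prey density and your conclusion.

The predator equation gives dy/dt > 0 only when x > 0.222/0.000929 = 239.
Without the predator, x → K = 132. Since 132 < 239, the predator cannot invade.

Threshold x = 239; K < 239, so no, the predator goes extinct.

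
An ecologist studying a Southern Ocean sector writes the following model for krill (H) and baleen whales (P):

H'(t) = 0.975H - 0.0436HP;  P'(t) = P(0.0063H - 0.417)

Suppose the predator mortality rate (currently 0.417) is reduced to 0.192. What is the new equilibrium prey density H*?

At the interior fixed point, setting dP/dt = 0 with P > 0 fixes H* = (predator death rate)/(HP coefficient) — independent of the other coefficients.
With the change, H* = 0.192/0.0063 = 30.5; it falls from 66.2.

H* ≈ 30.5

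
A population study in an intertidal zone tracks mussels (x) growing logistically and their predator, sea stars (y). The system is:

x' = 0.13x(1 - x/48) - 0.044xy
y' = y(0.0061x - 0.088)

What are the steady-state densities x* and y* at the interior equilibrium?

x* ≈ 14.4, y* ≈ 2.07

From dy/dt = 0 with y > 0: 0.0061x* = 0.088, so x* = 14.4.
Substitute into dx/dt = 0: 0.13(1 - 14.4/48) = 0.044y*.
The bracket is 0.699, giving y* = 0.0909/0.044 = 2.07.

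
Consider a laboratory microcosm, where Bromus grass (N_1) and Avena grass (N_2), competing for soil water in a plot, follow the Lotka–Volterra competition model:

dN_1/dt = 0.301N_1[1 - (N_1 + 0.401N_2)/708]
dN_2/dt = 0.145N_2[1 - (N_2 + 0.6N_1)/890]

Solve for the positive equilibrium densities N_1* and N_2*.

Setting both brackets to zero gives the nullclines N_1 + 0.401N_2 = 708 and 0.6N_1 + N_2 = 890.
Substituting N_2 = 890 - 0.6N_1 into the first: N_1(1 - 0.401·0.6) = 708 - 0.401·890.
So N_1* = 351/0.759 = 462, and then N_2* = 890 - 0.6·462 = 613.

N_1* ≈ 462, N_2* ≈ 613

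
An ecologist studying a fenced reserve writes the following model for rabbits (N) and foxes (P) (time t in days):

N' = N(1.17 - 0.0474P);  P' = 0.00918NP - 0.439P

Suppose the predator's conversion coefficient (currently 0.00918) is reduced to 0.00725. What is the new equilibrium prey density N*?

N* ≈ 60.6

At the interior fixed point, setting dP/dt = 0 with P > 0 fixes N* = (predator death rate)/(NP coefficient) — independent of the other coefficients.
With the change, N* = 0.439/0.00725 = 60.6; it rises from 47.8.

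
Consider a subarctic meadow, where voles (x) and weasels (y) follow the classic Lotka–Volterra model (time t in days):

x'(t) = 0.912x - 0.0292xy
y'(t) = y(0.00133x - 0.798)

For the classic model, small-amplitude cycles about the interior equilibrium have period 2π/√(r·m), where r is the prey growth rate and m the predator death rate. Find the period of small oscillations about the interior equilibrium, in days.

Here r = 0.912 and m = 0.798, so r·m = 0.728.
ω = √0.728 = 0.853 per day, hence T = 2π/ω ≈ 7.37 days.

T ≈ 7.37 days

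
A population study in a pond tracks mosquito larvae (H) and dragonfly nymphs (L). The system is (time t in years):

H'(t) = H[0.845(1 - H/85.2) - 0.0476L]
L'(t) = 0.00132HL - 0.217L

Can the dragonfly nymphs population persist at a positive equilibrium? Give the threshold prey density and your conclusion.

Threshold H = 164; K < 164, so no, the predator goes extinct.

The predator equation gives dL/dt > 0 only when H > 0.217/0.00132 = 164.
Without the predator, H → K = 85.2. Since 85.2 < 164, the predator cannot invade.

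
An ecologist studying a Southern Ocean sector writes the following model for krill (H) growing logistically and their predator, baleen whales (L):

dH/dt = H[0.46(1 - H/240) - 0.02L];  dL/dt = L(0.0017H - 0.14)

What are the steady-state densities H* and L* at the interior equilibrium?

From dL/dt = 0 with L > 0: 0.0017H* = 0.14, so H* = 82.4.
Substitute into dH/dt = 0: 0.46(1 - 82.4/240) = 0.02L*.
The bracket is 0.657, giving L* = 0.302/0.02 = 15.1.

H* ≈ 82.4, L* ≈ 15.1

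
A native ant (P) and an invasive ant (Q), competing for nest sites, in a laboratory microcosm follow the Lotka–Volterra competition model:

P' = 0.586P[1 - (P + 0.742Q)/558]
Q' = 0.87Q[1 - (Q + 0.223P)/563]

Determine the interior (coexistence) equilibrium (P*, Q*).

P* ≈ 168, Q* ≈ 526

Setting both brackets to zero gives the nullclines P + 0.742Q = 558 and 0.223P + Q = 563.
Substituting Q = 563 - 0.223P into the first: P(1 - 0.742·0.223) = 558 - 0.742·563.
So P* = 140/0.835 = 168, and then Q* = 563 - 0.223·168 = 526.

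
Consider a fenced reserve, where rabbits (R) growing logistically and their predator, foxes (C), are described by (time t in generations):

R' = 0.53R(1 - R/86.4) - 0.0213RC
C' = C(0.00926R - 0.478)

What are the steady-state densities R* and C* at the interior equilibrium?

From dC/dt = 0 with C > 0: 0.00926R* = 0.478, so R* = 51.6.
Substitute into dR/dt = 0: 0.53(1 - 51.6/86.4) = 0.0213C*.
The bracket is 0.403, giving C* = 0.213/0.0213 = 10.

R* ≈ 51.6, C* ≈ 10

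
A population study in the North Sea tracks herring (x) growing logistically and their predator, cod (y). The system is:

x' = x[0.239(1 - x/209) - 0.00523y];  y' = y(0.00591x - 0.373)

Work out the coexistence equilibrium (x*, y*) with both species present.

From dy/dt = 0 with y > 0: 0.00591x* = 0.373, so x* = 63.1.
Substitute into dx/dt = 0: 0.239(1 - 63.1/209) = 0.00523y*.
The bracket is 0.698, giving y* = 0.167/0.00523 = 31.9.

x* ≈ 63.1, y* ≈ 31.9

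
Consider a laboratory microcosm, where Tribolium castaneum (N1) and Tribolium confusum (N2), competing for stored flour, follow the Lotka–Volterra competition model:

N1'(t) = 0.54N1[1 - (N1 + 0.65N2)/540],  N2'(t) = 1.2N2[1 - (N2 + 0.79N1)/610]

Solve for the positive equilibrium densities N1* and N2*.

Setting both brackets to zero gives the nullclines N1 + 0.65N2 = 540 and 0.79N1 + N2 = 610.
Substituting N2 = 610 - 0.79N1 into the first: N1(1 - 0.65·0.79) = 540 - 0.65·610.
So N1* = 144/0.486 = 295, and then N2* = 610 - 0.79·295 = 377.

N1* ≈ 295, N2* ≈ 377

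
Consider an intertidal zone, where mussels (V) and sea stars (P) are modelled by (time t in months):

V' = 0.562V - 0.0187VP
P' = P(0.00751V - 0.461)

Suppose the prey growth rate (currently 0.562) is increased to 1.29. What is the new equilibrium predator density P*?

P* ≈ 69

At the interior fixed point, setting dV/dt = 0 with V > 0 fixes P* = (prey growth rate)/(VP coefficient) — independent of the other coefficients.
With the change, P* = 1.29/0.0187 = 69; it rises from 30.1.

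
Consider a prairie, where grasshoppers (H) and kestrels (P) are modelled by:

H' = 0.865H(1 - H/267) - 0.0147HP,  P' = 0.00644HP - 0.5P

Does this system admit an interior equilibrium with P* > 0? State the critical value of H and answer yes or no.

Threshold H = 77.6; K > 77.6, so yes, the predator persists.

The predator equation gives dP/dt > 0 only when H > 0.5/0.00644 = 77.6.
Without the predator, H → K = 267. Since 267 > 77.6, the predator can invade and persist.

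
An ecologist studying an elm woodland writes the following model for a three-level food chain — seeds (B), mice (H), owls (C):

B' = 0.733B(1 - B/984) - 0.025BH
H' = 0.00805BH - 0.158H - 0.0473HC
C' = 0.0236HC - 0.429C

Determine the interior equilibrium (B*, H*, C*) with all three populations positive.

B* ≈ 374, H* ≈ 18.2, C* ≈ 60.3

From dC/dt = 0: 0.0236H* = 0.429, so H* = 18.2.
From dB/dt = 0: 0.733(1 - B*/984) = 0.025·18.2, giving B* = 984·(1 - 0.62) = 374.
From dH/dt = 0: 0.00805·374 - 0.158 = 0.0473C*, so C* = 2.85/0.0473 = 60.3.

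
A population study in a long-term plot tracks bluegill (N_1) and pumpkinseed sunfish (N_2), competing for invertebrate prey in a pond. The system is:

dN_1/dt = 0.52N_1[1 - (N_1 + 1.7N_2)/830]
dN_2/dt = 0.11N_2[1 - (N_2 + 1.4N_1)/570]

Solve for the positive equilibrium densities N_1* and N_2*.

N_1* ≈ 101, N_2* ≈ 429

Setting both brackets to zero gives the nullclines N_1 + 1.7N_2 = 830 and 1.4N_1 + N_2 = 570.
Substituting N_2 = 570 - 1.4N_1 into the first: N_1(1 - 1.7·1.4) = 830 - 1.7·570.
So N_1* = -139/-1.38 = 101, and then N_2* = 570 - 1.4·101 = 429.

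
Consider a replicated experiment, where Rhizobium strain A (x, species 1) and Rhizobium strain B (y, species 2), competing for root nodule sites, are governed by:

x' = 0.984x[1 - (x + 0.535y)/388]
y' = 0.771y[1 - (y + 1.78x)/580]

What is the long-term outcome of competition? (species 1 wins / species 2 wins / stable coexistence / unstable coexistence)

Compare the nullcline intercepts: K1/α12 = 388/0.535 = 725 > K2 = 580; K2/α21 = 580/1.78 = 326 < K1 = 388.
Since the inequalities point opposite ways, species 1 can invade but species 2 cannot.

species 1 excludes species 2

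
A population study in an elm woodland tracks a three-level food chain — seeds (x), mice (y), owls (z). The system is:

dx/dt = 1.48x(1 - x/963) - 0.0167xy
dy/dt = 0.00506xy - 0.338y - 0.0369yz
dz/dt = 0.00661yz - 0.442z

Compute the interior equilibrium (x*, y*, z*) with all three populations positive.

From dz/dt = 0: 0.00661y* = 0.442, so y* = 66.9.
From dx/dt = 0: 1.48(1 - x*/963) = 0.0167·66.9, giving x* = 963·(1 - 0.755) = 236.
From dy/dt = 0: 0.00506·236 - 0.338 = 0.0369z*, so z* = 0.858/0.0369 = 23.3.

x* ≈ 236, y* ≈ 66.9, z* ≈ 23.3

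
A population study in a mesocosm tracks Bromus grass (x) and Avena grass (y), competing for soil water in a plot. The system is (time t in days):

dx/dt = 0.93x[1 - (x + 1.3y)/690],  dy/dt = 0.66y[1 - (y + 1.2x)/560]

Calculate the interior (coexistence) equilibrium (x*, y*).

x* ≈ 67.9, y* ≈ 479

Setting both brackets to zero gives the nullclines x + 1.3y = 690 and 1.2x + y = 560.
Substituting y = 560 - 1.2x into the first: x(1 - 1.3·1.2) = 690 - 1.3·560.
So x* = -38/-0.56 = 67.9, and then y* = 560 - 1.2·67.9 = 479.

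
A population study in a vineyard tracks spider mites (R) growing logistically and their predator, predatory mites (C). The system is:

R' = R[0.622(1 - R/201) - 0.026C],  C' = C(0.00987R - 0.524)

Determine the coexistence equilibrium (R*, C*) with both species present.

R* ≈ 53.1, C* ≈ 17.6

From dC/dt = 0 with C > 0: 0.00987R* = 0.524, so R* = 53.1.
Substitute into dR/dt = 0: 0.622(1 - 53.1/201) = 0.026C*.
The bracket is 0.736, giving C* = 0.458/0.026 = 17.6.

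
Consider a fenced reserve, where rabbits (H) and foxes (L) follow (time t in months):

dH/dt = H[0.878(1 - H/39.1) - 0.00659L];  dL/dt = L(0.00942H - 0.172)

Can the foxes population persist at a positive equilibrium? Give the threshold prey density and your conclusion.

Threshold H = 18.3; K > 18.3, so yes, the predator persists.

The predator equation gives dL/dt > 0 only when H > 0.172/0.00942 = 18.3.
Without the predator, H → K = 39.1. Since 39.1 > 18.3, the predator can invade and persist.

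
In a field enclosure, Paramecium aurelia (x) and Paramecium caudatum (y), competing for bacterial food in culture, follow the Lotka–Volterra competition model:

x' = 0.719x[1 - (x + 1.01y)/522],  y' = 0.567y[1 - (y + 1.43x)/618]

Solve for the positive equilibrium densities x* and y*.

Setting both brackets to zero gives the nullclines x + 1.01y = 522 and 1.43x + y = 618.
Substituting y = 618 - 1.43x into the first: x(1 - 1.01·1.43) = 522 - 1.01·618.
So x* = -102/-0.444 = 230, and then y* = 618 - 1.43·230 = 289.

x* ≈ 230, y* ≈ 289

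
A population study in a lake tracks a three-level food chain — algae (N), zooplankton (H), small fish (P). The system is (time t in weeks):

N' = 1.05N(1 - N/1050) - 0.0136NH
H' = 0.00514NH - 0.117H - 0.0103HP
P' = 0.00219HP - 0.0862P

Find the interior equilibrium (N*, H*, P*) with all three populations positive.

From dP/dt = 0: 0.00219H* = 0.0862, so H* = 39.4.
From dN/dt = 0: 1.05(1 - N*/1050) = 0.0136·39.4, giving N* = 1050·(1 - 0.51) = 515.
From dH/dt = 0: 0.00514·515 - 0.117 = 0.0103P*, so P* = 2.53/0.0103 = 245.

N* ≈ 515, H* ≈ 39.4, P* ≈ 245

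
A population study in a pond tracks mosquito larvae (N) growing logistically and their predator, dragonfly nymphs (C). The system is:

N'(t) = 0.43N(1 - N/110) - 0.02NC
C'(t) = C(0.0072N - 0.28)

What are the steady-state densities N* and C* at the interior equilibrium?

From dC/dt = 0 with C > 0: 0.0072N* = 0.28, so N* = 38.9.
Substitute into dN/dt = 0: 0.43(1 - 38.9/110) = 0.02C*.
The bracket is 0.646, giving C* = 0.278/0.02 = 13.9.

N* ≈ 38.9, C* ≈ 13.9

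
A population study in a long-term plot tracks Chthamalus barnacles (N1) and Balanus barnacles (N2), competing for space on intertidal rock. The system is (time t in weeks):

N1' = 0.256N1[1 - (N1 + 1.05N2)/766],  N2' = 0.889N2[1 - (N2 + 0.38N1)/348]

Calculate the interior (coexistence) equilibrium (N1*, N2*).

N1* ≈ 667, N2* ≈ 94.7

Setting both brackets to zero gives the nullclines N1 + 1.05N2 = 766 and 0.38N1 + N2 = 348.
Substituting N2 = 348 - 0.38N1 into the first: N1(1 - 1.05·0.38) = 766 - 1.05·348.
So N1* = 401/0.601 = 667, and then N2* = 348 - 0.38·667 = 94.7.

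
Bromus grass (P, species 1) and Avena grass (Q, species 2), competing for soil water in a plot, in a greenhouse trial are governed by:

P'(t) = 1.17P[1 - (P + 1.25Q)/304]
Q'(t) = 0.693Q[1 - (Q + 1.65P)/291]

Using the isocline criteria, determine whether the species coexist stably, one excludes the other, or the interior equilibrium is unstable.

Compare the nullcline intercepts: K1/α12 = 304/1.25 = 243 < K2 = 291; K2/α21 = 291/1.65 = 176 < K1 = 304.
Since both are reversed, neither can invade when rare; the interior point is a saddle.

unstable coexistence (outcome depends on initial conditions)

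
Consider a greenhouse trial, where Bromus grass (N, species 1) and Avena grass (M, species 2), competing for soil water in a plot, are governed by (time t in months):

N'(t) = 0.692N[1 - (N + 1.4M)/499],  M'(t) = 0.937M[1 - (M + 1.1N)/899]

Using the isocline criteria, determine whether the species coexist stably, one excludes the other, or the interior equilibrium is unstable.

species 2 excludes species 1

Compare the nullcline intercepts: K1/α12 = 499/1.4 = 356 < K2 = 899; K2/α21 = 899/1.1 = 817 > K1 = 499.
Since the inequalities point opposite ways, species 2 can invade but species 1 cannot.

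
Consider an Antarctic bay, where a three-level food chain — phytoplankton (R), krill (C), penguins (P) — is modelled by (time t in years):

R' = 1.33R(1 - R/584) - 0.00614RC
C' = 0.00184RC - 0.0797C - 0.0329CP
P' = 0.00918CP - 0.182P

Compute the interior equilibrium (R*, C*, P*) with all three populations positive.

R* ≈ 531, C* ≈ 19.8, P* ≈ 27.2

From dP/dt = 0: 0.00918C* = 0.182, so C* = 19.8.
From dR/dt = 0: 1.33(1 - R*/584) = 0.00614·19.8, giving R* = 584·(1 - 0.0915) = 531.
From dC/dt = 0: 0.00184·531 - 0.0797 = 0.0329P*, so P* = 0.897/0.0329 = 27.2.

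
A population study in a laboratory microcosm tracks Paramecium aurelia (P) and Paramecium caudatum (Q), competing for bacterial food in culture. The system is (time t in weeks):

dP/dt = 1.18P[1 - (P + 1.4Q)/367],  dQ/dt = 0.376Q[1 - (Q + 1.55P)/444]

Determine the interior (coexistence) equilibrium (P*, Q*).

P* ≈ 218, Q* ≈ 107

Setting both brackets to zero gives the nullclines P + 1.4Q = 367 and 1.55P + Q = 444.
Substituting Q = 444 - 1.55P into the first: P(1 - 1.4·1.55) = 367 - 1.4·444.
So P* = -255/-1.17 = 218, and then Q* = 444 - 1.55·218 = 107.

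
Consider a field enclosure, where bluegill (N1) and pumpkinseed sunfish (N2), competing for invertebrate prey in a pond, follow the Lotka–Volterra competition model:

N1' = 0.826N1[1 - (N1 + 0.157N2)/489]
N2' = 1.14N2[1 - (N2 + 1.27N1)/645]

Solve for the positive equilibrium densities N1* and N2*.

N1* ≈ 484, N2* ≈ 29.9

Setting both brackets to zero gives the nullclines N1 + 0.157N2 = 489 and 1.27N1 + N2 = 645.
Substituting N2 = 645 - 1.27N1 into the first: N1(1 - 0.157·1.27) = 489 - 0.157·645.
So N1* = 388/0.801 = 484, and then N2* = 645 - 1.27·484 = 29.9.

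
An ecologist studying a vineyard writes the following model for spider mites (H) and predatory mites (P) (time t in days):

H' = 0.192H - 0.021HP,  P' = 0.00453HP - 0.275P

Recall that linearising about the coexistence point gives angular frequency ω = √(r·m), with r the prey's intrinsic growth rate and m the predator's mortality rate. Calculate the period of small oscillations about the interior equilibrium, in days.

Here r = 0.192 and m = 0.275, so r·m = 0.0528.
ω = √0.0528 = 0.23 per day, hence T = 2π/ω ≈ 27.3 days.

T ≈ 27.3 days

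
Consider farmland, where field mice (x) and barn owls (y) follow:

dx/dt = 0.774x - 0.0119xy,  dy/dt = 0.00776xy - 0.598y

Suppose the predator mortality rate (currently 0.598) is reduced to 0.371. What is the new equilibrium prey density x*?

At the interior fixed point, setting dy/dt = 0 with y > 0 fixes x* = (predator death rate)/(xy coefficient) — independent of the other coefficients.
With the change, x* = 0.371/0.00776 = 47.8; it falls from 77.1.

x* ≈ 47.8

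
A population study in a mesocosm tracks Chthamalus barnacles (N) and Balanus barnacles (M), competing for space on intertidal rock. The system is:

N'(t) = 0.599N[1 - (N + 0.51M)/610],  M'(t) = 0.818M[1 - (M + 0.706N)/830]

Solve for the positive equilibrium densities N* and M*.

Setting both brackets to zero gives the nullclines N + 0.51M = 610 and 0.706N + M = 830.
Substituting M = 830 - 0.706N into the first: N(1 - 0.51·0.706) = 610 - 0.51·830.
So N* = 187/0.64 = 292, and then M* = 830 - 0.706·292 = 624.

N* ≈ 292, M* ≈ 624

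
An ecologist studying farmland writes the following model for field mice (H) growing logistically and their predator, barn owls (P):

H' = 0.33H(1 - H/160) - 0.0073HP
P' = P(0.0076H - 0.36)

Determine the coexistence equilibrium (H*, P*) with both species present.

H* ≈ 47.4, P* ≈ 31.8

From dP/dt = 0 with P > 0: 0.0076H* = 0.36, so H* = 47.4.
Substitute into dH/dt = 0: 0.33(1 - 47.4/160) = 0.0073P*.
The bracket is 0.704, giving P* = 0.232/0.0073 = 31.8.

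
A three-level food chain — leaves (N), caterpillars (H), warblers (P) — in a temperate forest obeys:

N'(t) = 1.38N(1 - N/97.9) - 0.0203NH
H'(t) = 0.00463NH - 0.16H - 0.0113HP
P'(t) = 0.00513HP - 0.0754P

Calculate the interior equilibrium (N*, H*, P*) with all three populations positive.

N* ≈ 76.7, H* ≈ 14.7, P* ≈ 17.3

From dP/dt = 0: 0.00513H* = 0.0754, so H* = 14.7.
From dN/dt = 0: 1.38(1 - N*/97.9) = 0.0203·14.7, giving N* = 97.9·(1 - 0.216) = 76.7.
From dH/dt = 0: 0.00463·76.7 - 0.16 = 0.0113P*, so P* = 0.195/0.0113 = 17.3.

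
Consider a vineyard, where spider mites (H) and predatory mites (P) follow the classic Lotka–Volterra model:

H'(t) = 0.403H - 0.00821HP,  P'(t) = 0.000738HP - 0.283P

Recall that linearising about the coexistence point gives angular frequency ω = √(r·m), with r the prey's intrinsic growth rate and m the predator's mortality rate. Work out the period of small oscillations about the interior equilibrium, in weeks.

T ≈ 18.6 weeks

Here r = 0.403 and m = 0.283, so r·m = 0.114.
ω = √0.114 = 0.338 per week, hence T = 2π/ω ≈ 18.6 weeks.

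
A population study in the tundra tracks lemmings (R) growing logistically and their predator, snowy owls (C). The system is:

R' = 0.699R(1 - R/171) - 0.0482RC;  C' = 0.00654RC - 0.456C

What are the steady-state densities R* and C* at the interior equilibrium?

From dC/dt = 0 with C > 0: 0.00654R* = 0.456, so R* = 69.7.
Substitute into dR/dt = 0: 0.699(1 - 69.7/171) = 0.0482C*.
The bracket is 0.592, giving C* = 0.414/0.0482 = 8.59.

R* ≈ 69.7, C* ≈ 8.59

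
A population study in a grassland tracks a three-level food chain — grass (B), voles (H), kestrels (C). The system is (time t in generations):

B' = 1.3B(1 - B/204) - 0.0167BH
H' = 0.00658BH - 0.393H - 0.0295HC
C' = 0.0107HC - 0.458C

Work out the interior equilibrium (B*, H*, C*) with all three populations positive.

From dC/dt = 0: 0.0107H* = 0.458, so H* = 42.8.
From dB/dt = 0: 1.3(1 - B*/204) = 0.0167·42.8, giving B* = 204·(1 - 0.55) = 91.8.
From dH/dt = 0: 0.00658·91.8 - 0.393 = 0.0295C*, so C* = 0.211/0.0295 = 7.16.

B* ≈ 91.8, H* ≈ 42.8, C* ≈ 7.16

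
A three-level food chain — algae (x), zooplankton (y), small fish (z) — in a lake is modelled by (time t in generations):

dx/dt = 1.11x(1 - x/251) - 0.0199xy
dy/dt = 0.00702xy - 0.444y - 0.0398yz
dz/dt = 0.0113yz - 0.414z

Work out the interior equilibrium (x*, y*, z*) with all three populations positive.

x* ≈ 86.1, y* ≈ 36.6, z* ≈ 4.04

From dz/dt = 0: 0.0113y* = 0.414, so y* = 36.6.
From dx/dt = 0: 1.11(1 - x*/251) = 0.0199·36.6, giving x* = 251·(1 - 0.657) = 86.1.
From dy/dt = 0: 0.00702·86.1 - 0.444 = 0.0398z*, so z* = 0.161/0.0398 = 4.04.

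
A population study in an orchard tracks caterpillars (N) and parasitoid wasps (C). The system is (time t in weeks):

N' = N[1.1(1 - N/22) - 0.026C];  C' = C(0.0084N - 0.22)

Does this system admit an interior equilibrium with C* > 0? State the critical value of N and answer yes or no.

Threshold N = 26.2; K < 26.2, so no, the predator goes extinct.

The predator equation gives dC/dt > 0 only when N > 0.22/0.0084 = 26.2.
Without the predator, N → K = 22. Since 22 < 26.2, the predator cannot invade.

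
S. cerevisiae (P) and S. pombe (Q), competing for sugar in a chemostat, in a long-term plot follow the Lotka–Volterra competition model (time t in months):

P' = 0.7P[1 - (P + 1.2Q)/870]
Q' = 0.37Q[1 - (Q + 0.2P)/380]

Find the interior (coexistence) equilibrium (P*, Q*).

P* ≈ 545, Q* ≈ 271

Setting both brackets to zero gives the nullclines P + 1.2Q = 870 and 0.2P + Q = 380.
Substituting Q = 380 - 0.2P into the first: P(1 - 1.2·0.2) = 870 - 1.2·380.
So P* = 414/0.76 = 545, and then Q* = 380 - 0.2·545 = 271.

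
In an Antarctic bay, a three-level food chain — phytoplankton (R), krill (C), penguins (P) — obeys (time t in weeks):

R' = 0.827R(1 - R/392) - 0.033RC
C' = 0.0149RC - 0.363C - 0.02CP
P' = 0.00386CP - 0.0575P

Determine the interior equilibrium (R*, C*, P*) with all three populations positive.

From dP/dt = 0: 0.00386C* = 0.0575, so C* = 14.9.
From dR/dt = 0: 0.827(1 - R*/392) = 0.033·14.9, giving R* = 392·(1 - 0.594) = 159.
From dC/dt = 0: 0.0149·159 - 0.363 = 0.02P*, so P* = 2.01/0.02 = 100.

R* ≈ 159, C* ≈ 14.9, P* ≈ 100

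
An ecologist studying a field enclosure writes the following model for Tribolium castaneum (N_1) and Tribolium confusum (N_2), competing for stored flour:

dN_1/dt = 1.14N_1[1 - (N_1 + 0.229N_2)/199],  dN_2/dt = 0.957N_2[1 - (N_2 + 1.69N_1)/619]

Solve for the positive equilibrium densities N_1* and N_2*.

Setting both brackets to zero gives the nullclines N_1 + 0.229N_2 = 199 and 1.69N_1 + N_2 = 619.
Substituting N_2 = 619 - 1.69N_1 into the first: N_1(1 - 0.229·1.69) = 199 - 0.229·619.
So N_1* = 57.2/0.613 = 93.4, and then N_2* = 619 - 1.69·93.4 = 461.

N_1* ≈ 93.4, N_2* ≈ 461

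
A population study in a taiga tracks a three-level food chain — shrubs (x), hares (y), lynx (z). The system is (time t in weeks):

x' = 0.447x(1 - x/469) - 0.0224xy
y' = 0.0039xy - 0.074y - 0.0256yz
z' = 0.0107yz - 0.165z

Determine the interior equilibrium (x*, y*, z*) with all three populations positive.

x* ≈ 107, y* ≈ 15.4, z* ≈ 13.3

From dz/dt = 0: 0.0107y* = 0.165, so y* = 15.4.
From dx/dt = 0: 0.447(1 - x*/469) = 0.0224·15.4, giving x* = 469·(1 - 0.773) = 107.
From dy/dt = 0: 0.0039·107 - 0.074 = 0.0256z*, so z* = 0.342/0.0256 = 13.3.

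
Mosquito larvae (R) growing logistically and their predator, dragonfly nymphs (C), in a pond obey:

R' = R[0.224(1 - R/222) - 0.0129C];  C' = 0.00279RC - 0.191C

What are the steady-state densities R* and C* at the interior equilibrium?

From dC/dt = 0 with C > 0: 0.00279R* = 0.191, so R* = 68.5.
Substitute into dR/dt = 0: 0.224(1 - 68.5/222) = 0.0129C*.
The bracket is 0.692, giving C* = 0.155/0.0129 = 12.

R* ≈ 68.5, C* ≈ 12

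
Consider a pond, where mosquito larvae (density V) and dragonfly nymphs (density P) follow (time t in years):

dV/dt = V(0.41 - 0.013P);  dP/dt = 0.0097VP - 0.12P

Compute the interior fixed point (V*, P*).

V* ≈ 12.4, P* ≈ 31.5

Set dP/dt = 0 with P > 0: 0.0097V - 0.12 = 0, so V* = 0.12/0.0097 = 12.4.
Set dV/dt = 0 with V > 0: 0.41 - 0.013P = 0, so P* = 0.41/0.013 = 31.5.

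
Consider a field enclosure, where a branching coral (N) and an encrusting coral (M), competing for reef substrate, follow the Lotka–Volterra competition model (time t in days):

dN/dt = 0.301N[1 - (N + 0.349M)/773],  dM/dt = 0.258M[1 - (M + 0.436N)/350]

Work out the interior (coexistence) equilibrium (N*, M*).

Setting both brackets to zero gives the nullclines N + 0.349M = 773 and 0.436N + M = 350.
Substituting M = 350 - 0.436N into the first: N(1 - 0.349·0.436) = 773 - 0.349·350.
So N* = 651/0.848 = 768, and then M* = 350 - 0.436·768 = 15.3.

N* ≈ 768, M* ≈ 15.3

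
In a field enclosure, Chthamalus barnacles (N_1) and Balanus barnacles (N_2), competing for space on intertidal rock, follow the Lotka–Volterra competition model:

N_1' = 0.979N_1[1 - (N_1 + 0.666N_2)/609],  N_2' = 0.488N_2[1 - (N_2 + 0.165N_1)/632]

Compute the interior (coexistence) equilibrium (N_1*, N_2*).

N_1* ≈ 211, N_2* ≈ 597

Setting both brackets to zero gives the nullclines N_1 + 0.666N_2 = 609 and 0.165N_1 + N_2 = 632.
Substituting N_2 = 632 - 0.165N_1 into the first: N_1(1 - 0.666·0.165) = 609 - 0.666·632.
So N_1* = 188/0.89 = 211, and then N_2* = 632 - 0.165·211 = 597.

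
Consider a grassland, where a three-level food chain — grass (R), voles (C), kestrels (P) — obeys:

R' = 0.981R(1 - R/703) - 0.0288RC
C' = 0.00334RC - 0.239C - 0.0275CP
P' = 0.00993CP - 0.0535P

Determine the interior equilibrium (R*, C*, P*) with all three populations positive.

From dP/dt = 0: 0.00993C* = 0.0535, so C* = 5.39.
From dR/dt = 0: 0.981(1 - R*/703) = 0.0288·5.39, giving R* = 703·(1 - 0.158) = 592.
From dC/dt = 0: 0.00334·592 - 0.239 = 0.0275P*, so P* = 1.74/0.0275 = 63.2.

R* ≈ 592, C* ≈ 5.39, P* ≈ 63.2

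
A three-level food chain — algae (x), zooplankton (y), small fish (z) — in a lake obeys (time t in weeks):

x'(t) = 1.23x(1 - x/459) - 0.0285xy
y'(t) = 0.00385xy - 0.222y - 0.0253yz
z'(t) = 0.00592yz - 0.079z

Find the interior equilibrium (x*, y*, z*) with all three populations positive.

x* ≈ 317, y* ≈ 13.3, z* ≈ 39.5

From dz/dt = 0: 0.00592y* = 0.079, so y* = 13.3.
From dx/dt = 0: 1.23(1 - x*/459) = 0.0285·13.3, giving x* = 459·(1 - 0.309) = 317.
From dy/dt = 0: 0.00385·317 - 0.222 = 0.0253z*, so z* = 0.999/0.0253 = 39.5.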